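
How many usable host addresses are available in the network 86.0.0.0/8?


Host bits = 32 - 8 = 24
Total addresses = 2^24 = 16777216
Usable = total - 2 (network and broadcast)
Usable hosts: 16777214


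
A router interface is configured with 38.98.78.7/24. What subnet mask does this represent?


/24 means 24 network bits, 8 host bits
Binary: 11111111111111111111111100000000
Mask: 255.255.255.0


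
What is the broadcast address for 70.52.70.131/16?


Network: 70.52.0.0/16
Host bits = 16
Set all host bits to 1:
Broadcast: 70.52.255.255


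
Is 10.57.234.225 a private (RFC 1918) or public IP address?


RFC 1918 private ranges:
  10.0.0.0/8 (10.0.0.0 - 10.255.255.255)
  172.16.0.0/12 (172.16.0.0 - 172.31.255.255)
  192.168.0.0/16 (192.168.0.0 - 192.168.255.255)
Private (in 10.0.0.0/8)


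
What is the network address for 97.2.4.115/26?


IP:   01100001.00000010.00000100.01110011
Mask: 11111111.11111111.11111111.11000000
AND operation:
Net:  01100001.00000010.00000100.01000000
Network: 97.2.4.64/26


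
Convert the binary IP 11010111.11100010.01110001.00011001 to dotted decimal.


11010111 = 215
11100010 = 226
01110001 = 113
00011001 = 25
IP: 215.226.113.25


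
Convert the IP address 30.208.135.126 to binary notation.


30 = 00011110
208 = 11010000
135 = 10000111
126 = 01111110
Binary: 00011110.11010000.10000111.01111110


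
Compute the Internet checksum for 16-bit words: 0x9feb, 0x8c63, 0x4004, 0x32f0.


Sum all words (with carry folding):
+ 0x9feb = 0x9feb
+ 0x8c63 = 0x2c4f
+ 0x4004 = 0x6c53
+ 0x32f0 = 0x9f43
One's complement: ~0x9f43
Checksum = 0x60bc


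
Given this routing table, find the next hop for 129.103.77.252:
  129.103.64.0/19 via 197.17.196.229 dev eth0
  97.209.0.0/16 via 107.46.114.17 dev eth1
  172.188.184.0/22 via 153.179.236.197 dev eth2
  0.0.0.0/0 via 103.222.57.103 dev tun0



Longest prefix match for 129.103.77.252:
  /19 129.103.64.0: MATCH
  /16 97.209.0.0: no
  /22 172.188.184.0: no
  /0 0.0.0.0: MATCH
Selected: next-hop 197.17.196.229 via eth0 (matched /19)


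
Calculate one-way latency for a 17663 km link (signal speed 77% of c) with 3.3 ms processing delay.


Speed = 0.77 * 3e5 km/s = 231000 km/s
Propagation delay = 17663 / 231000 = 0.0765 s = 76.4632 ms
Processing delay = 3.3 ms
Total one-way latency = 79.7632 ms


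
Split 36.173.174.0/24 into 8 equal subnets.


New prefix = 24 + 3 = 27
Each subnet has 32 addresses
  36.173.174.0/27
  36.173.174.32/27
  36.173.174.64/27
  36.173.174.96/27
  36.173.174.128/27
  36.173.174.160/27
  36.173.174.192/27
  36.173.174.224/27
Subnets: 36.173.174.0/27, 36.173.174.32/27, 36.173.174.64/27, 36.173.174.96/27, 36.173.174.128/27, 36.173.174.160/27, 36.173.174.192/27, 36.173.174.224/27


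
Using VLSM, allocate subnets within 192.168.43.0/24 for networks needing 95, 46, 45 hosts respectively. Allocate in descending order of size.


95 hosts -> /25 (126 usable): 192.168.43.0/25
46 hosts -> /26 (62 usable): 192.168.43.128/26
45 hosts -> /26 (62 usable): 192.168.43.192/26
Allocation: 192.168.43.0/25 (95 hosts, 126 usable); 192.168.43.128/26 (46 hosts, 62 usable); 192.168.43.192/26 (45 hosts, 62 usable)


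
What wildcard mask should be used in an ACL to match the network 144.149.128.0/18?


Subnet mask: 255.255.192.0
Wildcard = 255.255.255.255 - subnet mask
255 - 255 = 0
255 - 255 = 0
255 - 192 = 63
255 - 0 = 255
Wildcard: 0.0.63.255


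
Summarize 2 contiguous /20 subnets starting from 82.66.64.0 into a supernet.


Original prefix: /20
Number of subnets: 2 = 2^1
New prefix = 20 - 1 = 19
Supernet: 82.66.64.0/19


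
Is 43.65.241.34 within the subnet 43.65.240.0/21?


Subnet network: 43.65.240.0
Test IP AND mask: 43.65.240.0
Yes, 43.65.241.34 is in 43.65.240.0/21


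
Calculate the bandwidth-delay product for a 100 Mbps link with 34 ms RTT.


BDP = bandwidth * RTT
= 100 Mbps * 34 ms
= 100 * 1e6 * 34 / 1000 bits
= 3400000 bits
= 425000 bytes
= 415.0391 KB
BDP = 3400000 bits (425000 bytes)


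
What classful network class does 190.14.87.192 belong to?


First octet: 190
Binary: 10111110
10xxxxxx -> Class B (128-191)
Class B, default mask 255.255.0.0 (/16)


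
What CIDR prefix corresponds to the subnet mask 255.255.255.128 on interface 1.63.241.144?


Binary: 11111111.11111111.11111111.10000000
Count leading 1s
Prefix: /25


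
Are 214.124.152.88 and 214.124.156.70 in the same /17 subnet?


Mask: 255.255.128.0
214.124.152.88 AND mask = 214.124.128.0
214.124.156.70 AND mask = 214.124.128.0
Yes, same subnet (214.124.128.0)


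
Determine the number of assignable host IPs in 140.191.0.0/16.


Host bits = 32 - 16 = 16
Total addresses = 2^16 = 65536
Usable = total - 2 (network and broadcast)
Usable hosts: 65534


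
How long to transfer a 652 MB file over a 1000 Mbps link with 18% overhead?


Effective throughput = 1000 * (1 - 18/100) = 820.0 Mbps
File size in Mb = 652 * 8 = 5216 Mb
Time = 5216 / 820.0
Time = 6.361 seconds


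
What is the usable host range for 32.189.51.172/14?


Network: 32.188.0.0
Broadcast: 32.191.255.255
First usable = network + 1
Last usable = broadcast - 1
Range: 32.188.0.1 to 32.191.255.254


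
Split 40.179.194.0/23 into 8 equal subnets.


New prefix = 23 + 3 = 26
Each subnet has 64 addresses
  40.179.194.0/26
  40.179.194.64/26
  40.179.194.128/26
  40.179.194.192/26
  40.179.195.0/26
  40.179.195.64/26
  40.179.195.128/26
  40.179.195.192/26
Subnets: 40.179.194.0/26, 40.179.194.64/26, 40.179.194.128/26, 40.179.194.192/26, 40.179.195.0/26, 40.179.195.64/26, 40.179.195.128/26, 40.179.195.192/26


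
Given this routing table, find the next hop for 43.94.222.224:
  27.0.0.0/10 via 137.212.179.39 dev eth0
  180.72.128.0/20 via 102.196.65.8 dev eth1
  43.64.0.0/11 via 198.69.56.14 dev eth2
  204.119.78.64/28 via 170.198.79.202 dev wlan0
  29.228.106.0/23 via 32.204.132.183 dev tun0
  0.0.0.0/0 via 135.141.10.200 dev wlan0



Longest prefix match for 43.94.222.224:
  /10 27.0.0.0: no
  /20 180.72.128.0: no
  /11 43.64.0.0: MATCH
  /28 204.119.78.64: no
  /23 29.228.106.0: no
  /0 0.0.0.0: MATCH
Selected: next-hop 198.69.56.14 via eth2 (matched /11)


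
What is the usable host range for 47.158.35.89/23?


Network: 47.158.34.0
Broadcast: 47.158.35.255
First usable = network + 1
Last usable = broadcast - 1
Range: 47.158.34.1 to 47.158.35.254


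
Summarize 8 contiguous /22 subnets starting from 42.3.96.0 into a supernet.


Original prefix: /22
Number of subnets: 8 = 2^3
New prefix = 22 - 3 = 19
Supernet: 42.3.96.0/19


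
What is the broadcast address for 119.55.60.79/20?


Network: 119.55.48.0/20
Host bits = 12
Set all host bits to 1:
Broadcast: 119.55.63.255


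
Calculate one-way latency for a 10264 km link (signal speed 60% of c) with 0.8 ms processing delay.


Speed = 0.6 * 3e5 km/s = 180000 km/s
Propagation delay = 10264 / 180000 = 0.057 s = 57.0222 ms
Processing delay = 0.8 ms
Total one-way latency = 57.8222 ms


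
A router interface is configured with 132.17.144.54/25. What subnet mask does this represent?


/25 means 25 network bits, 7 host bits
Binary: 11111111111111111111111110000000
Mask: 255.255.255.128


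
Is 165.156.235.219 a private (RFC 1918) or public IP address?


RFC 1918 private ranges:
  10.0.0.0/8 (10.0.0.0 - 10.255.255.255)
  172.16.0.0/12 (172.16.0.0 - 172.31.255.255)
  192.168.0.0/16 (192.168.0.0 - 192.168.255.255)
Public (not in any RFC 1918 range)


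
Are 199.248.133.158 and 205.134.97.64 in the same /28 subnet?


Mask: 255.255.255.240
199.248.133.158 AND mask = 199.248.133.144
205.134.97.64 AND mask = 205.134.97.64
No, different subnets (199.248.133.144 vs 205.134.97.64)


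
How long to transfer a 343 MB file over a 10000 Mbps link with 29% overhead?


Effective throughput = 10000 * (1 - 29/100) = 7100 Mbps
File size in Mb = 343 * 8 = 2744 Mb
Time = 2744 / 7100
Time = 0.3865 seconds


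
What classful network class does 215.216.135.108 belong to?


First octet: 215
Binary: 11010111
110xxxxx -> Class C (192-223)
Class C, default mask 255.255.255.0 (/24)


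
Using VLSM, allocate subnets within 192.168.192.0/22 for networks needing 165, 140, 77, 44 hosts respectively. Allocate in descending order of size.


165 hosts -> /24 (254 usable): 192.168.192.0/24
140 hosts -> /24 (254 usable): 192.168.193.0/24
77 hosts -> /25 (126 usable): 192.168.194.0/25
44 hosts -> /26 (62 usable): 192.168.194.128/26
Allocation: 192.168.192.0/24 (165 hosts, 254 usable); 192.168.193.0/24 (140 hosts, 254 usable); 192.168.194.0/25 (77 hosts, 126 usable); 192.168.194.128/26 (44 hosts, 62 usable)


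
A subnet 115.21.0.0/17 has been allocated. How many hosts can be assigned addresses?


Host bits = 32 - 17 = 15
Total addresses = 2^15 = 32768
Usable = total - 2 (network and broadcast)
Usable hosts: 32766


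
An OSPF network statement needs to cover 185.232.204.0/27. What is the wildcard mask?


Subnet mask: 255.255.255.224
Wildcard = 255.255.255.255 - subnet mask
255 - 255 = 0
255 - 255 = 0
255 - 255 = 0
255 - 224 = 31
Wildcard: 0.0.0.31


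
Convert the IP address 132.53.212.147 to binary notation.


132 = 10000100
53 = 00110101
212 = 11010100
147 = 10010011
Binary: 10000100.00110101.11010100.10010011


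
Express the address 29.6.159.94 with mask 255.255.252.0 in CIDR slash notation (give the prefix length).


Binary: 11111111.11111111.11111100.00000000
Count leading 1s
Prefix: /22


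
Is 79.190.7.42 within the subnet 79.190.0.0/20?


Subnet network: 79.190.0.0
Test IP AND mask: 79.190.0.0
Yes, 79.190.7.42 is in 79.190.0.0/20


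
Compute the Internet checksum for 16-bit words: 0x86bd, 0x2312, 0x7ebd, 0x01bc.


Sum all words (with carry folding):
+ 0x86bd = 0x86bd
+ 0x2312 = 0xa9cf
+ 0x7ebd = 0x288d
+ 0x01bc = 0x2a49
One's complement: ~0x2a49
Checksum = 0xd5b6


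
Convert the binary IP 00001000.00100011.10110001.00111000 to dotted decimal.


00001000 = 8
00100011 = 35
10110001 = 177
00111000 = 56
IP: 8.35.177.56


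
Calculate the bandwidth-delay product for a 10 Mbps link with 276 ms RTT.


BDP = bandwidth * RTT
= 10 Mbps * 276 ms
= 10 * 1e6 * 276 / 1000 bits
= 2760000 bits
= 345000 bytes
= 336.9141 KB
BDP = 2760000 bits (345000 bytes)


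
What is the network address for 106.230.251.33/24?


IP:   01101010.11100110.11111011.00100001
Mask: 11111111.11111111.11111111.00000000
AND operation:
Net:  01101010.11100110.11111011.00000000
Network: 106.230.251.0/24


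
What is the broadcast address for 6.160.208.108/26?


Network: 6.160.208.64/26
Host bits = 6
Set all host bits to 1:
Broadcast: 6.160.208.127


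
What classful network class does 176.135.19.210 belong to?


First octet: 176
Binary: 10110000
10xxxxxx -> Class B (128-191)
Class B, default mask 255.255.0.0 (/16)


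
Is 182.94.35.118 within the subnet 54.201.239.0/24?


Subnet network: 54.201.239.0
Test IP AND mask: 182.94.35.0
No, 182.94.35.118 is not in 54.201.239.0/24


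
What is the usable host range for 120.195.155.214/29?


Network: 120.195.155.208
Broadcast: 120.195.155.215
First usable = network + 1
Last usable = broadcast - 1
Range: 120.195.155.209 to 120.195.155.214


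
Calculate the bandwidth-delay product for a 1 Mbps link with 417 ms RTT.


BDP = bandwidth * RTT
= 1 Mbps * 417 ms
= 1 * 1e6 * 417 / 1000 bits
= 417000 bits
= 52125 bytes
= 50.9033 KB
BDP = 417000 bits (52125 bytes)


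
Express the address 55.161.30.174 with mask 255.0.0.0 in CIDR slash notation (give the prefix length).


Binary: 11111111.00000000.00000000.00000000
Count leading 1s
Prefix: /8


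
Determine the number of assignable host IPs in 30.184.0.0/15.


Host bits = 32 - 15 = 17
Total addresses = 2^17 = 131072
Usable = total - 2 (network and broadcast)
Usable hosts: 131070


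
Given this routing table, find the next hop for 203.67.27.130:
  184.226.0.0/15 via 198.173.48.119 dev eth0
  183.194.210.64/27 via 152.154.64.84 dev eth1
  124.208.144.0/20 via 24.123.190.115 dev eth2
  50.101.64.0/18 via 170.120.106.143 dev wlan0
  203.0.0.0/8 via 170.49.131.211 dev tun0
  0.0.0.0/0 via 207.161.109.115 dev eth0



Longest prefix match for 203.67.27.130:
  /15 184.226.0.0: no
  /27 183.194.210.64: no
  /20 124.208.144.0: no
  /18 50.101.64.0: no
  /8 203.0.0.0: MATCH
  /0 0.0.0.0: MATCH
Selected: next-hop 170.49.131.211 via tun0 (matched /8)


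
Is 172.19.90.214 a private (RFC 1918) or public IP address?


RFC 1918 private ranges:
  10.0.0.0/8 (10.0.0.0 - 10.255.255.255)
  172.16.0.0/12 (172.16.0.0 - 172.31.255.255)
  192.168.0.0/16 (192.168.0.0 - 192.168.255.255)
Private (in 172.16.0.0/12)


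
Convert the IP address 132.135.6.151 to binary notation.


132 = 10000100
135 = 10000111
6 = 00000110
151 = 10010111
Binary: 10000100.10000111.00000110.10010111


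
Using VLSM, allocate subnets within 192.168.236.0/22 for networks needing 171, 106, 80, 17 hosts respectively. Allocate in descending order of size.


171 hosts -> /24 (254 usable): 192.168.236.0/24
106 hosts -> /25 (126 usable): 192.168.237.0/25
80 hosts -> /25 (126 usable): 192.168.237.128/25
17 hosts -> /27 (30 usable): 192.168.238.0/27
Allocation: 192.168.236.0/24 (171 hosts, 254 usable); 192.168.237.0/25 (106 hosts, 126 usable); 192.168.237.128/25 (80 hosts, 126 usable); 192.168.238.0/27 (17 hosts, 30 usable)


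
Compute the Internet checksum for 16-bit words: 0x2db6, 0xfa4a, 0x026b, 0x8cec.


Sum all words (with carry folding):
+ 0x2db6 = 0x2db6
+ 0xfa4a = 0x2801
+ 0x026b = 0x2a6c
+ 0x8cec = 0xb758
One's complement: ~0xb758
Checksum = 0x48a7


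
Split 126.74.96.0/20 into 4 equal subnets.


New prefix = 20 + 2 = 22
Each subnet has 1024 addresses
  126.74.96.0/22
  126.74.100.0/22
  126.74.104.0/22
  126.74.108.0/22
Subnets: 126.74.96.0/22, 126.74.100.0/22, 126.74.104.0/22, 126.74.108.0/22


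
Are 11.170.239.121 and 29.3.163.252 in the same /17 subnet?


Mask: 255.255.128.0
11.170.239.121 AND mask = 11.170.128.0
29.3.163.252 AND mask = 29.3.128.0
No, different subnets (11.170.128.0 vs 29.3.128.0)


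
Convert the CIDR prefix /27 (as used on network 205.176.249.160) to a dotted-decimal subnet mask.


/27 means 27 network bits, 5 host bits
Binary: 11111111111111111111111111100000
Mask: 255.255.255.224


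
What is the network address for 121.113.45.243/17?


IP:   01111001.01110001.00101101.11110011
Mask: 11111111.11111111.10000000.00000000
AND operation:
Net:  01111001.01110001.00000000.00000000
Network: 121.113.0.0/17


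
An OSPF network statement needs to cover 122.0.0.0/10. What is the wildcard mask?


Subnet mask: 255.192.0.0
Wildcard = 255.255.255.255 - subnet mask
255 - 255 = 0
255 - 192 = 63
255 - 0 = 255
255 - 0 = 255
Wildcard: 0.63.255.255


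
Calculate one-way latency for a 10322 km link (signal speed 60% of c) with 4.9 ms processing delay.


Speed = 0.6 * 3e5 km/s = 180000 km/s
Propagation delay = 10322 / 180000 = 0.0573 s = 57.3444 ms
Processing delay = 4.9 ms
Total one-way latency = 62.2444 ms


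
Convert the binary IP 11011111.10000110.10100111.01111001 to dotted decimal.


11011111 = 223
10000110 = 134
10100111 = 167
01111001 = 121
IP: 223.134.167.121


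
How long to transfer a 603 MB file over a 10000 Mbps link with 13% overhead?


Effective throughput = 10000 * (1 - 13/100) = 8700 Mbps
File size in Mb = 603 * 8 = 4824 Mb
Time = 4824 / 8700
Time = 0.5545 seconds


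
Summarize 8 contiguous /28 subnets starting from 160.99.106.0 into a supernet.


Original prefix: /28
Number of subnets: 8 = 2^3
New prefix = 28 - 3 = 25
Supernet: 160.99.106.0/25


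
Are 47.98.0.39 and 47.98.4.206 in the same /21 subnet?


Mask: 255.255.248.0
47.98.0.39 AND mask = 47.98.0.0
47.98.4.206 AND mask = 47.98.0.0
Yes, same subnet (47.98.0.0)


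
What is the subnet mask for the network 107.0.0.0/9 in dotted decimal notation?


/9 means 9 network bits, 23 host bits
Binary: 11111111100000000000000000000000
Mask: 255.128.0.0


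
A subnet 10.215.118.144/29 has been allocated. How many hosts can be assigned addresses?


Host bits = 32 - 29 = 3
Total addresses = 2^3 = 8
Usable = total - 2 (network and broadcast)
Usable hosts: 6


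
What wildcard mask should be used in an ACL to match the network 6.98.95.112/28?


Subnet mask: 255.255.255.240
Wildcard = 255.255.255.255 - subnet mask
255 - 255 = 0
255 - 255 = 0
255 - 255 = 0
255 - 240 = 15
Wildcard: 0.0.0.15


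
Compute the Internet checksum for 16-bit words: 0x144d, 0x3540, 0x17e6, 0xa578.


Sum all words (with carry folding):
+ 0x144d = 0x144d
+ 0x3540 = 0x498d
+ 0x17e6 = 0x6173
+ 0xa578 = 0x06ec
One's complement: ~0x06ec
Checksum = 0xf913


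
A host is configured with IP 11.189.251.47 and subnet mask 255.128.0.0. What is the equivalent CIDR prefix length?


Binary: 11111111.10000000.00000000.00000000
Count leading 1s
Prefix: /9


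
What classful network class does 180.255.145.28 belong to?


First octet: 180
Binary: 10110100
10xxxxxx -> Class B (128-191)
Class B, default mask 255.255.0.0 (/16)


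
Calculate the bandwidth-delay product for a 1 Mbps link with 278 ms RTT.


BDP = bandwidth * RTT
= 1 Mbps * 278 ms
= 1 * 1e6 * 278 / 1000 bits
= 278000 bits
= 34750 bytes
= 33.9355 KB
BDP = 278000 bits (34750 bytes)


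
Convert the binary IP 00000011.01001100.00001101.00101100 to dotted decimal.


00000011 = 3
01001100 = 76
00001101 = 13
00101100 = 44
IP: 3.76.13.44


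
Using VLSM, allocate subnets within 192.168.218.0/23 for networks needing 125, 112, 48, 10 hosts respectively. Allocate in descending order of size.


125 hosts -> /25 (126 usable): 192.168.218.0/25
112 hosts -> /25 (126 usable): 192.168.218.128/25
48 hosts -> /26 (62 usable): 192.168.219.0/26
10 hosts -> /28 (14 usable): 192.168.219.64/28
Allocation: 192.168.218.0/25 (125 hosts, 126 usable); 192.168.218.128/25 (112 hosts, 126 usable); 192.168.219.0/26 (48 hosts, 62 usable); 192.168.219.64/28 (10 hosts, 14 usable)


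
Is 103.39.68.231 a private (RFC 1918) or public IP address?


RFC 1918 private ranges:
  10.0.0.0/8 (10.0.0.0 - 10.255.255.255)
  172.16.0.0/12 (172.16.0.0 - 172.31.255.255)
  192.168.0.0/16 (192.168.0.0 - 192.168.255.255)
Public (not in any RFC 1918 range)


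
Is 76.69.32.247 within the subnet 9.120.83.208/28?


Subnet network: 9.120.83.208
Test IP AND mask: 76.69.32.240
No, 76.69.32.247 is not in 9.120.83.208/28


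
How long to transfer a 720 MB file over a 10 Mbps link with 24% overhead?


Effective throughput = 10 * (1 - 24/100) = 7.6 Mbps
File size in Mb = 720 * 8 = 5760 Mb
Time = 5760 / 7.6
Time = 757.8947 seconds


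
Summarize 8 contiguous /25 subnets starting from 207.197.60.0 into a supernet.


Original prefix: /25
Number of subnets: 8 = 2^3
New prefix = 25 - 3 = 22
Supernet: 207.197.60.0/22


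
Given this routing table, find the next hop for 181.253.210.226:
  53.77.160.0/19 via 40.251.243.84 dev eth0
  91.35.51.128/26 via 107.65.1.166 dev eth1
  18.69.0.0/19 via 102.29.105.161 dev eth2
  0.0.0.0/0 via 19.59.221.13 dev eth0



Longest prefix match for 181.253.210.226:
  /19 53.77.160.0: no
  /26 91.35.51.128: no
  /19 18.69.0.0: no
  /0 0.0.0.0: MATCH
Selected: next-hop 19.59.221.13 via eth0 (matched /0)


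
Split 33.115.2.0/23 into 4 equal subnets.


New prefix = 23 + 2 = 25
Each subnet has 128 addresses
  33.115.2.0/25
  33.115.2.128/25
  33.115.3.0/25
  33.115.3.128/25
Subnets: 33.115.2.0/25, 33.115.2.128/25, 33.115.3.0/25, 33.115.3.128/25


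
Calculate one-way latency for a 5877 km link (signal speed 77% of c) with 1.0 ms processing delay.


Speed = 0.77 * 3e5 km/s = 231000 km/s
Propagation delay = 5877 / 231000 = 0.0254 s = 25.4416 ms
Processing delay = 1.0 ms
Total one-way latency = 26.4416 ms


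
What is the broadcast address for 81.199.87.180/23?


Network: 81.199.86.0/23
Host bits = 9
Set all host bits to 1:
Broadcast: 81.199.87.255


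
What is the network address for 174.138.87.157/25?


IP:   10101110.10001010.01010111.10011101
Mask: 11111111.11111111.11111111.10000000
AND operation:
Net:  10101110.10001010.01010111.10000000
Network: 174.138.87.128/25


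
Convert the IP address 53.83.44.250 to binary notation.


53 = 00110101
83 = 01010011
44 = 00101100
250 = 11111010
Binary: 00110101.01010011.00101100.11111010


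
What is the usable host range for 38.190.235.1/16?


Network: 38.190.0.0
Broadcast: 38.190.255.255
First usable = network + 1
Last usable = broadcast - 1
Range: 38.190.0.1 to 38.190.255.254


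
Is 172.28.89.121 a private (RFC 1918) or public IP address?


RFC 1918 private ranges:
  10.0.0.0/8 (10.0.0.0 - 10.255.255.255)
  172.16.0.0/12 (172.16.0.0 - 172.31.255.255)
  192.168.0.0/16 (192.168.0.0 - 192.168.255.255)
Private (in 172.16.0.0/12)


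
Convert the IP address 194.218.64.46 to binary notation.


194 = 11000010
218 = 11011010
64 = 01000000
46 = 00101110
Binary: 11000010.11011010.01000000.00101110


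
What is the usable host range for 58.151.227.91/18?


Network: 58.151.192.0
Broadcast: 58.151.255.255
First usable = network + 1
Last usable = broadcast - 1
Range: 58.151.192.1 to 58.151.255.254


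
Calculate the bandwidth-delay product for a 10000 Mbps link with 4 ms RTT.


BDP = bandwidth * RTT
= 10000 Mbps * 4 ms
= 10000 * 1e6 * 4 / 1000 bits
= 40000000 bits
= 5000000 bytes
= 4882.8125 KB
BDP = 40000000 bits (5000000 bytes)


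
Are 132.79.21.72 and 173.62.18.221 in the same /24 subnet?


Mask: 255.255.255.0
132.79.21.72 AND mask = 132.79.21.0
173.62.18.221 AND mask = 173.62.18.0
No, different subnets (132.79.21.0 vs 173.62.18.0)


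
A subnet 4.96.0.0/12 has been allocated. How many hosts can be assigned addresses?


Host bits = 32 - 12 = 20
Total addresses = 2^20 = 1048576
Usable = total - 2 (network and broadcast)
Usable hosts: 1048574


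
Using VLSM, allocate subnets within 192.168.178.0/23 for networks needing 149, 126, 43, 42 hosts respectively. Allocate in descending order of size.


149 hosts -> /24 (254 usable): 192.168.178.0/24
126 hosts -> /25 (126 usable): 192.168.179.0/25
43 hosts -> /26 (62 usable): 192.168.179.128/26
42 hosts -> /26 (62 usable): 192.168.179.192/26
Allocation: 192.168.178.0/24 (149 hosts, 254 usable); 192.168.179.0/25 (126 hosts, 126 usable); 192.168.179.128/26 (43 hosts, 62 usable); 192.168.179.192/26 (42 hosts, 62 usable)


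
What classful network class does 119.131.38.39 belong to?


First octet: 119
Binary: 01110111
0xxxxxxx -> Class A (1-126)
Class A, default mask 255.0.0.0 (/8)


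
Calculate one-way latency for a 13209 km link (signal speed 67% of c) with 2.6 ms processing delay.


Speed = 0.67 * 3e5 km/s = 201000 km/s
Propagation delay = 13209 / 201000 = 0.0657 s = 65.7164 ms
Processing delay = 2.6 ms
Total one-way latency = 68.3164 ms


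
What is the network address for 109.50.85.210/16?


IP:   01101101.00110010.01010101.11010010
Mask: 11111111.11111111.00000000.00000000
AND operation:
Net:  01101101.00110010.00000000.00000000
Network: 109.50.0.0/16


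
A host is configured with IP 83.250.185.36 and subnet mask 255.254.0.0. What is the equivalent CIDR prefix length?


Binary: 11111111.11111110.00000000.00000000
Count leading 1s
Prefix: /15


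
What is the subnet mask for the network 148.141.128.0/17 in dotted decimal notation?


/17 means 17 network bits, 15 host bits
Binary: 11111111111111111000000000000000
Mask: 255.255.128.0


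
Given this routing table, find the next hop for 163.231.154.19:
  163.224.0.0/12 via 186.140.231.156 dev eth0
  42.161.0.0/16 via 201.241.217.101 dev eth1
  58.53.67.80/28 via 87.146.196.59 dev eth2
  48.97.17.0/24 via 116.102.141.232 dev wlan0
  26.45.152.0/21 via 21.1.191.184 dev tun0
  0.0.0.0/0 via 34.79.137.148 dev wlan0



Longest prefix match for 163.231.154.19:
  /12 163.224.0.0: MATCH
  /16 42.161.0.0: no
  /28 58.53.67.80: no
  /24 48.97.17.0: no
  /21 26.45.152.0: no
  /0 0.0.0.0: MATCH
Selected: next-hop 186.140.231.156 via eth0 (matched /12)


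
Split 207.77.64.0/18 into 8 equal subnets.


New prefix = 18 + 3 = 21
Each subnet has 2048 addresses
  207.77.64.0/21
  207.77.72.0/21
  207.77.80.0/21
  207.77.88.0/21
  207.77.96.0/21
  207.77.104.0/21
  207.77.112.0/21
  207.77.120.0/21
Subnets: 207.77.64.0/21, 207.77.72.0/21, 207.77.80.0/21, 207.77.88.0/21, 207.77.96.0/21, 207.77.104.0/21, 207.77.112.0/21, 207.77.120.0/21


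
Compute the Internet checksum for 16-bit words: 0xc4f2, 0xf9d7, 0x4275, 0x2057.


Sum all words (with carry folding):
+ 0xc4f2 = 0xc4f2
+ 0xf9d7 = 0xbeca
+ 0x4275 = 0x0140
+ 0x2057 = 0x2197
One's complement: ~0x2197
Checksum = 0xde68


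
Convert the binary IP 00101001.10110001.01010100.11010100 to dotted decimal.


00101001 = 41
10110001 = 177
01010100 = 84
11010100 = 212
IP: 41.177.84.212


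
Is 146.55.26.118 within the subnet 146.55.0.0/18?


Subnet network: 146.55.0.0
Test IP AND mask: 146.55.0.0
Yes, 146.55.26.118 is in 146.55.0.0/18


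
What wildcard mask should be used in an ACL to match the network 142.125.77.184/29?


Subnet mask: 255.255.255.248
Wildcard = 255.255.255.255 - subnet mask
255 - 255 = 0
255 - 255 = 0
255 - 255 = 0
255 - 248 = 7
Wildcard: 0.0.0.7


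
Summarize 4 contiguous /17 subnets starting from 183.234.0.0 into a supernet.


Original prefix: /17
Number of subnets: 4 = 2^2
New prefix = 17 - 2 = 15
Supernet: 183.234.0.0/15


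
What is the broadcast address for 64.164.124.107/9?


Network: 64.128.0.0/9
Host bits = 23
Set all host bits to 1:
Broadcast: 64.255.255.255


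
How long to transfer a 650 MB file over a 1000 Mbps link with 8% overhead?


Effective throughput = 1000 * (1 - 8/100) = 920 Mbps
File size in Mb = 650 * 8 = 5200 Mb
Time = 5200 / 920
Time = 5.6522 seconds


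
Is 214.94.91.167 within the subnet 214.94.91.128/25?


Subnet network: 214.94.91.128
Test IP AND mask: 214.94.91.128
Yes, 214.94.91.167 is in 214.94.91.128/25


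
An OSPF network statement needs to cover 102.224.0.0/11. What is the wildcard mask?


Subnet mask: 255.224.0.0
Wildcard = 255.255.255.255 - subnet mask
255 - 255 = 0
255 - 224 = 31
255 - 0 = 255
255 - 0 = 255
Wildcard: 0.31.255.255


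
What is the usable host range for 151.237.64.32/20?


Network: 151.237.64.0
Broadcast: 151.237.79.255
First usable = network + 1
Last usable = broadcast - 1
Range: 151.237.64.1 to 151.237.79.254


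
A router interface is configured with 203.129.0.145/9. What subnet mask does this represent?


/9 means 9 network bits, 23 host bits
Binary: 11111111100000000000000000000000
Mask: 255.128.0.0


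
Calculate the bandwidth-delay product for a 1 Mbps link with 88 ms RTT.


BDP = bandwidth * RTT
= 1 Mbps * 88 ms
= 1 * 1e6 * 88 / 1000 bits
= 88000 bits
= 11000 bytes
= 10.7422 KB
BDP = 88000 bits (11000 bytes)


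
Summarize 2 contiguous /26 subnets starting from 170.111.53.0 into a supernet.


Original prefix: /26
Number of subnets: 2 = 2^1
New prefix = 26 - 1 = 25
Supernet: 170.111.53.0/25


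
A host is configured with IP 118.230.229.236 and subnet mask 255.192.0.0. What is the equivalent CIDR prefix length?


Binary: 11111111.11000000.00000000.00000000
Count leading 1s
Prefix: /10


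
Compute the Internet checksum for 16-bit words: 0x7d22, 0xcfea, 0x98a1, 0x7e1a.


Sum all words (with carry folding):
+ 0x7d22 = 0x7d22
+ 0xcfea = 0x4d0d
+ 0x98a1 = 0xe5ae
+ 0x7e1a = 0x63c9
One's complement: ~0x63c9
Checksum = 0x9c36


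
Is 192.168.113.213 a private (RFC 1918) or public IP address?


RFC 1918 private ranges:
  10.0.0.0/8 (10.0.0.0 - 10.255.255.255)
  172.16.0.0/12 (172.16.0.0 - 172.31.255.255)
  192.168.0.0/16 (192.168.0.0 - 192.168.255.255)
Private (in 192.168.0.0/16)


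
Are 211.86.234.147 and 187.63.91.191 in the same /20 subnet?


Mask: 255.255.240.0
211.86.234.147 AND mask = 211.86.224.0
187.63.91.191 AND mask = 187.63.80.0
No, different subnets (211.86.224.0 vs 187.63.80.0)


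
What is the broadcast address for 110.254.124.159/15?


Network: 110.254.0.0/15
Host bits = 17
Set all host bits to 1:
Broadcast: 110.255.255.255


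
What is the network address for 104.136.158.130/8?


IP:   01101000.10001000.10011110.10000010
Mask: 11111111.00000000.00000000.00000000
AND operation:
Net:  01101000.00000000.00000000.00000000
Network: 104.0.0.0/8


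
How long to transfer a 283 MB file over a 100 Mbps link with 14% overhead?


Effective throughput = 100 * (1 - 14/100) = 86 Mbps
File size in Mb = 283 * 8 = 2264 Mb
Time = 2264 / 86
Time = 26.3256 seconds


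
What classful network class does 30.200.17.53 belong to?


First octet: 30
Binary: 00011110
0xxxxxxx -> Class A (1-126)
Class A, default mask 255.0.0.0 (/8)


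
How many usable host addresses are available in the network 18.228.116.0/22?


Host bits = 32 - 22 = 10
Total addresses = 2^10 = 1024
Usable = total - 2 (network and broadcast)
Usable hosts: 1022


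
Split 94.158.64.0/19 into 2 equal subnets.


New prefix = 19 + 1 = 20
Each subnet has 4096 addresses
  94.158.64.0/20
  94.158.80.0/20
Subnets: 94.158.64.0/20, 94.158.80.0/20


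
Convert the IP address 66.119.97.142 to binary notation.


66 = 01000010
119 = 01110111
97 = 01100001
142 = 10001110
Binary: 01000010.01110111.01100001.10001110


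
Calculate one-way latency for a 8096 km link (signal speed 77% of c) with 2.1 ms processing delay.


Speed = 0.77 * 3e5 km/s = 231000 km/s
Propagation delay = 8096 / 231000 = 0.035 s = 35.0476 ms
Processing delay = 2.1 ms
Total one-way latency = 37.1476 ms


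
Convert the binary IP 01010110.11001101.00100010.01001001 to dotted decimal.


01010110 = 86
11001101 = 205
00100010 = 34
01001001 = 73
IP: 86.205.34.73


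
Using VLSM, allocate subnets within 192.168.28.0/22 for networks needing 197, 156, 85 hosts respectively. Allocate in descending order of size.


197 hosts -> /24 (254 usable): 192.168.28.0/24
156 hosts -> /24 (254 usable): 192.168.29.0/24
85 hosts -> /25 (126 usable): 192.168.30.0/25
Allocation: 192.168.28.0/24 (197 hosts, 254 usable); 192.168.29.0/24 (156 hosts, 254 usable); 192.168.30.0/25 (85 hosts, 126 usable)


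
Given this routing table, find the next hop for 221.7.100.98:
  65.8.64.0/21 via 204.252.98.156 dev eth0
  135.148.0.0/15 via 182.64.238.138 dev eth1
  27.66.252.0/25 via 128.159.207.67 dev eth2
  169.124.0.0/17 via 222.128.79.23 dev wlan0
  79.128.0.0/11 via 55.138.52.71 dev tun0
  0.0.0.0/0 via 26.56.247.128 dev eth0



Longest prefix match for 221.7.100.98:
  /21 65.8.64.0: no
  /15 135.148.0.0: no
  /25 27.66.252.0: no
  /17 169.124.0.0: no
  /11 79.128.0.0: no
  /0 0.0.0.0: MATCH
Selected: next-hop 26.56.247.128 via eth0 (matched /0)


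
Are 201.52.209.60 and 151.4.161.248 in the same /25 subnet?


Mask: 255.255.255.128
201.52.209.60 AND mask = 201.52.209.0
151.4.161.248 AND mask = 151.4.161.128
No, different subnets (201.52.209.0 vs 151.4.161.128)


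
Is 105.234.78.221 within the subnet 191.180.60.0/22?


Subnet network: 191.180.60.0
Test IP AND mask: 105.234.76.0
No, 105.234.78.221 is not in 191.180.60.0/22


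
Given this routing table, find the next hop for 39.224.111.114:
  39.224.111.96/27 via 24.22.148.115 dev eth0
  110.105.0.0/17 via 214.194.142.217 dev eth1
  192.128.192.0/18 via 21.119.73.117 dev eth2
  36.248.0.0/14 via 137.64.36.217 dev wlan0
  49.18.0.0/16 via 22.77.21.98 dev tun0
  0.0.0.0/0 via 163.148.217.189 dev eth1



Longest prefix match for 39.224.111.114:
  /27 39.224.111.96: MATCH
  /17 110.105.0.0: no
  /18 192.128.192.0: no
  /14 36.248.0.0: no
  /16 49.18.0.0: no
  /0 0.0.0.0: MATCH
Selected: next-hop 24.22.148.115 via eth0 (matched /27)


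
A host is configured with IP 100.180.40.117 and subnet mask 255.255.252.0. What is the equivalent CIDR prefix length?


Binary: 11111111.11111111.11111100.00000000
Count leading 1s
Prefix: /22


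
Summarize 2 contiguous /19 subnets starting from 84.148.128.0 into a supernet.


Original prefix: /19
Number of subnets: 2 = 2^1
New prefix = 19 - 1 = 18
Supernet: 84.148.128.0/18


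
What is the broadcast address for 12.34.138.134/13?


Network: 12.32.0.0/13
Host bits = 19
Set all host bits to 1:
Broadcast: 12.39.255.255


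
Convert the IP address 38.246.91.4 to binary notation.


38 = 00100110
246 = 11110110
91 = 01011011
4 = 00000100
Binary: 00100110.11110110.01011011.00000100


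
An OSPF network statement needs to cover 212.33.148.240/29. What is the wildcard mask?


Subnet mask: 255.255.255.248
Wildcard = 255.255.255.255 - subnet mask
255 - 255 = 0
255 - 255 = 0
255 - 255 = 0
255 - 248 = 7
Wildcard: 0.0.0.7


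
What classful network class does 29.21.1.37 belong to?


First octet: 29
Binary: 00011101
0xxxxxxx -> Class A (1-126)
Class A, default mask 255.0.0.0 (/8)


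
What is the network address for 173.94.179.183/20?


IP:   10101101.01011110.10110011.10110111
Mask: 11111111.11111111.11110000.00000000
AND operation:
Net:  10101101.01011110.10110000.00000000
Network: 173.94.176.0/20


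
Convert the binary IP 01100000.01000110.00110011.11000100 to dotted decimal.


01100000 = 96
01000110 = 70
00110011 = 51
11000100 = 196
IP: 96.70.51.196


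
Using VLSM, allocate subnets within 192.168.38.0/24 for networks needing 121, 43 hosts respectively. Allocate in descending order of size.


121 hosts -> /25 (126 usable): 192.168.38.0/25
43 hosts -> /26 (62 usable): 192.168.38.128/26
Allocation: 192.168.38.0/25 (121 hosts, 126 usable); 192.168.38.128/26 (43 hosts, 62 usable)


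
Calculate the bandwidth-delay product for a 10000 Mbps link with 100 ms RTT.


BDP = bandwidth * RTT
= 10000 Mbps * 100 ms
= 10000 * 1e6 * 100 / 1000 bits
= 1000000000 bits
= 125000000 bytes
= 122070.3125 KB
BDP = 1000000000 bits (125000000 bytes)


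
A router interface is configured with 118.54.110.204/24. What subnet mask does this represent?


/24 means 24 network bits, 8 host bits
Binary: 11111111111111111111111100000000
Mask: 255.255.255.0


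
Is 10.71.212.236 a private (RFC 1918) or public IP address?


RFC 1918 private ranges:
  10.0.0.0/8 (10.0.0.0 - 10.255.255.255)
  172.16.0.0/12 (172.16.0.0 - 172.31.255.255)
  192.168.0.0/16 (192.168.0.0 - 192.168.255.255)
Private (in 10.0.0.0/8)


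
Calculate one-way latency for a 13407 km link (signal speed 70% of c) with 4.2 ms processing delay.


Speed = 0.7 * 3e5 km/s = 210000 km/s
Propagation delay = 13407 / 210000 = 0.0638 s = 63.8429 ms
Processing delay = 4.2 ms
Total one-way latency = 68.0429 ms


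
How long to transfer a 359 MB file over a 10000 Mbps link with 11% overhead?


Effective throughput = 10000 * (1 - 11/100) = 8900 Mbps
File size in Mb = 359 * 8 = 2872 Mb
Time = 2872 / 8900
Time = 0.3227 seconds


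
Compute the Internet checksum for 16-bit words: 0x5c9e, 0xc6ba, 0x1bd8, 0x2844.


Sum all words (with carry folding):
+ 0x5c9e = 0x5c9e
+ 0xc6ba = 0x2359
+ 0x1bd8 = 0x3f31
+ 0x2844 = 0x6775
One's complement: ~0x6775
Checksum = 0x988a


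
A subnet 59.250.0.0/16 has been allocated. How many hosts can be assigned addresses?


Host bits = 32 - 16 = 16
Total addresses = 2^16 = 65536
Usable = total - 2 (network and broadcast)
Usable hosts: 65534


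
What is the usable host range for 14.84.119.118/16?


Network: 14.84.0.0
Broadcast: 14.84.255.255
First usable = network + 1
Last usable = broadcast - 1
Range: 14.84.0.1 to 14.84.255.254


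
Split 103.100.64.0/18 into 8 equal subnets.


New prefix = 18 + 3 = 21
Each subnet has 2048 addresses
  103.100.64.0/21
  103.100.72.0/21
  103.100.80.0/21
  103.100.88.0/21
  103.100.96.0/21
  103.100.104.0/21
  103.100.112.0/21
  103.100.120.0/21
Subnets: 103.100.64.0/21, 103.100.72.0/21, 103.100.80.0/21, 103.100.88.0/21, 103.100.96.0/21, 103.100.104.0/21, 103.100.112.0/21, 103.100.120.0/21


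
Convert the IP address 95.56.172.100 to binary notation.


95 = 01011111
56 = 00111000
172 = 10101100
100 = 01100100
Binary: 01011111.00111000.10101100.01100100


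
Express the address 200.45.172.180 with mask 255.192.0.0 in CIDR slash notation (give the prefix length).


Binary: 11111111.11000000.00000000.00000000
Count leading 1s
Prefix: /10


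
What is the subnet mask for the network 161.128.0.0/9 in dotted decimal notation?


/9 means 9 network bits, 23 host bits
Binary: 11111111100000000000000000000000
Mask: 255.128.0.0


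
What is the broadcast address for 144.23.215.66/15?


Network: 144.22.0.0/15
Host bits = 17
Set all host bits to 1:
Broadcast: 144.23.255.255


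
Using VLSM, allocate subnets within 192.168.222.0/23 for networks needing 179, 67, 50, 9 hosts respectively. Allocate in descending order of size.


179 hosts -> /24 (254 usable): 192.168.222.0/24
67 hosts -> /25 (126 usable): 192.168.223.0/25
50 hosts -> /26 (62 usable): 192.168.223.128/26
9 hosts -> /28 (14 usable): 192.168.223.192/28
Allocation: 192.168.222.0/24 (179 hosts, 254 usable); 192.168.223.0/25 (67 hosts, 126 usable); 192.168.223.128/26 (50 hosts, 62 usable); 192.168.223.192/28 (9 hosts, 14 usable)


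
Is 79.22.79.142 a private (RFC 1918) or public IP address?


RFC 1918 private ranges:
  10.0.0.0/8 (10.0.0.0 - 10.255.255.255)
  172.16.0.0/12 (172.16.0.0 - 172.31.255.255)
  192.168.0.0/16 (192.168.0.0 - 192.168.255.255)
Public (not in any RFC 1918 range)


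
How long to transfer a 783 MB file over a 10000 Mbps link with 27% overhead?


Effective throughput = 10000 * (1 - 27/100) = 7300 Mbps
File size in Mb = 783 * 8 = 6264 Mb
Time = 6264 / 7300
Time = 0.8581 seconds


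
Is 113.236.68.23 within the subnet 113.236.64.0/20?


Subnet network: 113.236.64.0
Test IP AND mask: 113.236.64.0
Yes, 113.236.68.23 is in 113.236.64.0/20


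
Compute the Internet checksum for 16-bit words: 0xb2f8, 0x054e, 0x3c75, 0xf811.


Sum all words (with carry folding):
+ 0xb2f8 = 0xb2f8
+ 0x054e = 0xb846
+ 0x3c75 = 0xf4bb
+ 0xf811 = 0xeccd
One's complement: ~0xeccd
Checksum = 0x1332


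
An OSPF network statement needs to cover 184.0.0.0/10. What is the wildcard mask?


Subnet mask: 255.192.0.0
Wildcard = 255.255.255.255 - subnet mask
255 - 255 = 0
255 - 192 = 63
255 - 0 = 255
255 - 0 = 255
Wildcard: 0.63.255.255


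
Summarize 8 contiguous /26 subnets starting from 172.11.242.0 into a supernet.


Original prefix: /26
Number of subnets: 8 = 2^3
New prefix = 26 - 3 = 23
Supernet: 172.11.242.0/23


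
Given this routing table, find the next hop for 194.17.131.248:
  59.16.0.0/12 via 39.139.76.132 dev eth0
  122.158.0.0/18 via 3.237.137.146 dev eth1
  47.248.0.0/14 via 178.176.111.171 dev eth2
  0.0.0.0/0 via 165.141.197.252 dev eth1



Longest prefix match for 194.17.131.248:
  /12 59.16.0.0: no
  /18 122.158.0.0: no
  /14 47.248.0.0: no
  /0 0.0.0.0: MATCH
Selected: next-hop 165.141.197.252 via eth1 (matched /0)


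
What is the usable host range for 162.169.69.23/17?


Network: 162.169.0.0
Broadcast: 162.169.127.255
First usable = network + 1
Last usable = broadcast - 1
Range: 162.169.0.1 to 162.169.127.254


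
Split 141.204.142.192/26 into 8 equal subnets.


New prefix = 26 + 3 = 29
Each subnet has 8 addresses
  141.204.142.192/29
  141.204.142.200/29
  141.204.142.208/29
  141.204.142.216/29
  141.204.142.224/29
  141.204.142.232/29
  141.204.142.240/29
  141.204.142.248/29
Subnets: 141.204.142.192/29, 141.204.142.200/29, 141.204.142.208/29, 141.204.142.216/29, 141.204.142.224/29, 141.204.142.232/29, 141.204.142.240/29, 141.204.142.248/29


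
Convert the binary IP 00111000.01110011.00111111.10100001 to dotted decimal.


00111000 = 56
01110011 = 115
00111111 = 63
10100001 = 161
IP: 56.115.63.161


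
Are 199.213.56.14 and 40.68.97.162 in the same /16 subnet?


Mask: 255.255.0.0
199.213.56.14 AND mask = 199.213.0.0
40.68.97.162 AND mask = 40.68.0.0
No, different subnets (199.213.0.0 vs 40.68.0.0)
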